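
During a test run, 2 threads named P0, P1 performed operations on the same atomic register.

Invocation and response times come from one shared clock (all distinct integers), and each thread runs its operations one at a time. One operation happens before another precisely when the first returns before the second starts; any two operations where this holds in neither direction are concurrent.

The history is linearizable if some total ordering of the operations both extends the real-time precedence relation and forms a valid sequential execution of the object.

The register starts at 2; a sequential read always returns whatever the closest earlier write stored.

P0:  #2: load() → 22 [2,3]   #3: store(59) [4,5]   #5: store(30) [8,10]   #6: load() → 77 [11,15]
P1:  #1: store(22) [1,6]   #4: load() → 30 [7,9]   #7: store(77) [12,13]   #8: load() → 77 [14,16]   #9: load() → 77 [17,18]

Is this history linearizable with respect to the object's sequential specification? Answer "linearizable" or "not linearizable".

linearizable

one valid linearization: #1, #2, #3, #5, #4, #7, #6, #8, #9
step 1: #1 store(22) — value 22
step 2: #2 load() → 22 — value 22
step 3: #3 store(59) — value 59
step 4: #5 store(30) — value 30
step 5: #4 load() → 30 — value 30
step 6: #7 store(77) — value 77
step 7: #6 load() → 77 — value 77
step 8: #8 load() → 77 — value 77
step 9: #9 load() → 77 — value 77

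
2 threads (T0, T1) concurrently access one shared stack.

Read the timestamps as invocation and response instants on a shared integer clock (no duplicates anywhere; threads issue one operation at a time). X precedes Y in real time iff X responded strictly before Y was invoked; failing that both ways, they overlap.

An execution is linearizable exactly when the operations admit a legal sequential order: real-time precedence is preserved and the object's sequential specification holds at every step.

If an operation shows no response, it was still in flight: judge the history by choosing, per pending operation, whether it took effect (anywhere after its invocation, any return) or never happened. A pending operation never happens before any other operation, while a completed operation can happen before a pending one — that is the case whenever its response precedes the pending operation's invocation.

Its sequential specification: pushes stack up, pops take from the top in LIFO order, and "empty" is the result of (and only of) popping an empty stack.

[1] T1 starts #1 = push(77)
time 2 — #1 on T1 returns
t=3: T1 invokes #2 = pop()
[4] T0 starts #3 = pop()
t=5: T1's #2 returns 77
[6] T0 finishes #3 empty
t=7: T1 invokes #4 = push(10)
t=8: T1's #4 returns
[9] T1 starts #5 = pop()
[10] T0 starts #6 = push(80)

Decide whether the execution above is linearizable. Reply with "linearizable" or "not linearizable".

witness order: #1, #2, #3, #4
step 1: #1 push(77) — stack <77>
step 2: #2 pop() → 77 — stack <>
step 3: #3 pop() → empty — stack <>
step 4: #4 push(10) — stack <10>

linearizable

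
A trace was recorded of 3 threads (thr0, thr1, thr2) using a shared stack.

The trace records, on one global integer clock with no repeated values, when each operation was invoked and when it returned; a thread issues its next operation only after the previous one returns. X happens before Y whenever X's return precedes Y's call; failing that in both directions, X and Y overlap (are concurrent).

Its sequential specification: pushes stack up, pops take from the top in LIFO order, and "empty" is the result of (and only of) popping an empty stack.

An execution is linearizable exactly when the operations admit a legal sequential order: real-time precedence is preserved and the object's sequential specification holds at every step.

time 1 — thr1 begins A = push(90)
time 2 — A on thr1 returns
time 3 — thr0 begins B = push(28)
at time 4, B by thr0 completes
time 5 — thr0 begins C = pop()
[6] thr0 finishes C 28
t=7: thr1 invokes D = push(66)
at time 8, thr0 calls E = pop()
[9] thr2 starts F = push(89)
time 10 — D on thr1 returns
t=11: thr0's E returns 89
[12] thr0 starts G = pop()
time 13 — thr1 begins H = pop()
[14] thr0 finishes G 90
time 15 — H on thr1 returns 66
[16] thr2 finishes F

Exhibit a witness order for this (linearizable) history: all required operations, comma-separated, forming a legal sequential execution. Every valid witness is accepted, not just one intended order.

step 1: A push(90) — stack <90>
step 2: B push(28) — stack <90,28>
step 3: C pop() → 28 — stack <90>
step 4: D push(66) — stack <90,66>
step 5: F push(89) — stack <90,66,89>
step 6: E pop() → 89 — stack <90,66>
step 7: H pop() → 66 — stack <90>
step 8: G pop() → 90 — stack <>

A, B, C, D, F, E, H, G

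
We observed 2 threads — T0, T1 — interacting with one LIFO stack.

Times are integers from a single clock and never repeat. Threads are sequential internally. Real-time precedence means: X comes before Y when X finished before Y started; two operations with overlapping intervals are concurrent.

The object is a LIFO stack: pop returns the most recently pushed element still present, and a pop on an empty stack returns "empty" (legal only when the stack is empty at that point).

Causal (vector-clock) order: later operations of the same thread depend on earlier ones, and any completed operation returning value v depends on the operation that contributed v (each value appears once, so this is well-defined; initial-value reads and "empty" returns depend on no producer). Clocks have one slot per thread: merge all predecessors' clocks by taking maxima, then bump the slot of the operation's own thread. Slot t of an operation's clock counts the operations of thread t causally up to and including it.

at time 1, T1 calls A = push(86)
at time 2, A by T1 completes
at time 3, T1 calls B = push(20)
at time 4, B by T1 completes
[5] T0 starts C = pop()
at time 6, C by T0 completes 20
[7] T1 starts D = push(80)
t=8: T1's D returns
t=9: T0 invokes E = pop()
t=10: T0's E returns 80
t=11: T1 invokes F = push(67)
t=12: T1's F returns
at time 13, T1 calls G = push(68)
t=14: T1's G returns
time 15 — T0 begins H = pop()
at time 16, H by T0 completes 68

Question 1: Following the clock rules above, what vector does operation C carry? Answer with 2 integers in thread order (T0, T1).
no predecessors for A (invoked 1): T1 increments from zero → (0, 1)
B, invoked 3, takes VC(A)=(0, 1) under max, adds 1 for T1 → (0, 2)
D, invoked 7, takes VC(B)=(0, 2) under max, adds 1 for T1 → (0, 3)
C, invoked 5, takes VC(B)=(0, 2) under max, adds 1 for T0 → (1, 2)
F, invoked 11, takes VC(D)=(0, 3) under max, adds 1 for T1 → (0, 4)
G, invoked 13, takes VC(F)=(0, 4) under max, adds 1 for T1 → (0, 5)
E, invoked 9, takes VC(C)=(1, 2), VC(D)=(0, 3) under max, adds 1 for T0 → (2, 3)
H, invoked 15, takes VC(E)=(2, 3), VC(G)=(0, 5) under max, adds 1 for T0 → (3, 5)
target: VC(C) = (1, 2)

(1, 2)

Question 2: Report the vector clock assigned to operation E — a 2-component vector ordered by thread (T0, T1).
A, invoked 1, has no incoming edges; only T1's bump applies → (0, 1)
VC(B, invoked at 3): max of VC(A)=(0, 1), then +1 on thread T1 → (0, 2)
VC(D, invoked at 7): max of VC(B)=(0, 2), then +1 on thread T1 → (0, 3)
VC(C, invoked at 5): max of VC(B)=(0, 2), then +1 on thread T0 → (1, 2)
VC(F, invoked at 11): max of VC(D)=(0, 3), then +1 on thread T1 → (0, 4)
VC(G, invoked at 13): max of VC(F)=(0, 4), then +1 on thread T1 → (0, 5)
VC(E, invoked at 9): max of VC(C)=(1, 2), VC(D)=(0, 3), then +1 on thread T0 → (2, 3)
VC(H, invoked at 15): max of VC(E)=(2, 3), VC(G)=(0, 5), then +1 on thread T0 → (3, 5)
target: VC(E) = (2, 3)

(2, 3)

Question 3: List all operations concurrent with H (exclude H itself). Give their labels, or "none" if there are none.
overlap test against H [15,16]: concurrent iff the interval meets 15..16
A [1,2]: before
B [3,4]: before
C [5,6]: before
D [7,8]: before
E [9,10]: before
F [11,12]: before
G [13,14]: before

none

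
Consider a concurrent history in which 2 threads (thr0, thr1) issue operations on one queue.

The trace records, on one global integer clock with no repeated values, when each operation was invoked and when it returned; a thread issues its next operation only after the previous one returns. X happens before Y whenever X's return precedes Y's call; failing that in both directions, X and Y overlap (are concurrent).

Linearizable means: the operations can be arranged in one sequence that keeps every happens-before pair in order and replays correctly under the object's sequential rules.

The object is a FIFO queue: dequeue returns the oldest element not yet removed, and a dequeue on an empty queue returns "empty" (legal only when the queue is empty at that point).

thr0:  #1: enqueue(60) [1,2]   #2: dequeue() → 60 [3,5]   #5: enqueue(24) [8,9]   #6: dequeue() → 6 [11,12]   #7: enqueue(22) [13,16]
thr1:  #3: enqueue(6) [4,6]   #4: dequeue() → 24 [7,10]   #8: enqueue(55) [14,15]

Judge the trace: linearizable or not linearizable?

not linearizable

through event 9 a valid linearization exists; event 10 (#4 responding at time 10) ends that
real-time-consistent orders of the 5 completed operations: 4 — all fail the queue replay
e.g. #1, #2, #3, #4, #5: illegal at step 4, since #4 dequeue() → 24 cannot apply there
e.g. #1, #2, #3, #5, #4: illegal at step 5, since #4 dequeue() → 24 cannot apply there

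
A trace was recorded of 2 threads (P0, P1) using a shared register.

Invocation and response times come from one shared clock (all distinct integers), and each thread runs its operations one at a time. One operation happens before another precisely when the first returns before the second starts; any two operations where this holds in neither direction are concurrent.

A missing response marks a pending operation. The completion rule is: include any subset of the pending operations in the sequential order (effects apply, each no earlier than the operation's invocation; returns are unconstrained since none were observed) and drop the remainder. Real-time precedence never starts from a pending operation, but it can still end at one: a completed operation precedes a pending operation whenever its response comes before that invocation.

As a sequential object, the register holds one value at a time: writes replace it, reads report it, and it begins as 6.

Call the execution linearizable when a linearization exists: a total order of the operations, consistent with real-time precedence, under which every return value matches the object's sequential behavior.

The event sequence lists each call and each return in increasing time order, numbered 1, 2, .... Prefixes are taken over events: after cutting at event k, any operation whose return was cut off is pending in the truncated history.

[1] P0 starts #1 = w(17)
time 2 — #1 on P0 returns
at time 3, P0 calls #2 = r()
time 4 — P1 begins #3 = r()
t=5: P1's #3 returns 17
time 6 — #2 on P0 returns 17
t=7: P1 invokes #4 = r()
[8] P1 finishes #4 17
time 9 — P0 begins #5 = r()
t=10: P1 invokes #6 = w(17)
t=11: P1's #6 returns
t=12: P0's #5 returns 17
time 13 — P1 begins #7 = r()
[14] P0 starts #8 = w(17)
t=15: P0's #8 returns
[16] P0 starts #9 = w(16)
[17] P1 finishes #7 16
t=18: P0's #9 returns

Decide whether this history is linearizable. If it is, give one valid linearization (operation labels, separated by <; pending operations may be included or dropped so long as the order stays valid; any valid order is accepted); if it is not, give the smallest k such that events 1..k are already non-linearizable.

linearizable — witness: #1 < #2 < #3 < #4 < #5 < #6 < #8 < #9 < #7

1. #1 w(17), leaving value 17
2. #2 r() → 17, leaving value 17
3. #3 r() → 17, leaving value 17
4. #4 r() → 17, leaving value 17
5. #5 r() → 17, leaving value 17
6. #6 w(17), leaving value 17
7. #8 w(17), leaving value 17
8. #9 w(16), leaving value 16
9. #7 r() → 16, leaving value 16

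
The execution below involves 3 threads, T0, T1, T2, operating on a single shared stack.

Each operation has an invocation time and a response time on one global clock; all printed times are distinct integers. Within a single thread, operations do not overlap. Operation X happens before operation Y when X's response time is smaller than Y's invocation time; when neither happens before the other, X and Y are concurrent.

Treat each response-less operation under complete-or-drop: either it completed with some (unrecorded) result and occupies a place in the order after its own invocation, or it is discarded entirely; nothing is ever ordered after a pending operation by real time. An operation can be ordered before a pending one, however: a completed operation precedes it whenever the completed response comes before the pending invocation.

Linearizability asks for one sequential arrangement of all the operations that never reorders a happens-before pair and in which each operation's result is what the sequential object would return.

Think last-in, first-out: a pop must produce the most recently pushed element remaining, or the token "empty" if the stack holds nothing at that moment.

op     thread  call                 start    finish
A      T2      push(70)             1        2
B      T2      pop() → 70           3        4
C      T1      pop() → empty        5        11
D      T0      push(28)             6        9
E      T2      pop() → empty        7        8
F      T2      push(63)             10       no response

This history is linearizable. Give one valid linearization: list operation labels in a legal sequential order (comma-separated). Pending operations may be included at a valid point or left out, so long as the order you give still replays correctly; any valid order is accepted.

step 1: A push(70) — stack <70>
step 2: B pop() → 70 — stack <>
step 3: C pop() → empty — stack <>
step 4: E pop() → empty — stack <>
step 5: D push(28) — stack <28>

A, B, C, E, D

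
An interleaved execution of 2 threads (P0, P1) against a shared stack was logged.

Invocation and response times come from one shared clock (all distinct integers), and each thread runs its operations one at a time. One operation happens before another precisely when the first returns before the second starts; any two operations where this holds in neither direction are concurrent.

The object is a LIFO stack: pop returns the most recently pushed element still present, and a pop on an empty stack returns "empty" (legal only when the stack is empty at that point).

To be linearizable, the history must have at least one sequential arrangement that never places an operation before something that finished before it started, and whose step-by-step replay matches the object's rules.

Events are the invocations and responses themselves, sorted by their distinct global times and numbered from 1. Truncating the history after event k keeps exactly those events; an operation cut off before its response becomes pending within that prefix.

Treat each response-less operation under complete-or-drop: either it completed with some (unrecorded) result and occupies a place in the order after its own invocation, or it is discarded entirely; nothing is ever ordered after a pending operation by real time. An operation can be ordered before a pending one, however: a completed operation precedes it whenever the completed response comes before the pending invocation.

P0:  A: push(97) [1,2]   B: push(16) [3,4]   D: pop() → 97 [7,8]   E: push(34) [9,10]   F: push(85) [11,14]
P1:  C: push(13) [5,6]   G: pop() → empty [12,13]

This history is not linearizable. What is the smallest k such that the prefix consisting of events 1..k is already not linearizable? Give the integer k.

events 1..7 are linearizable; a witness order is A, B, C:
after step 1 (A push(97)): stack <97>
after step 2 (B push(16)): stack <97,16>
after step 3 (C push(13)): stack <97,16,13>
once event 8 joins (D's response, time 8), exhaustive search finds no witness
for example A, B, C, D fails at step 4: D pop() → 97 is not legal there

8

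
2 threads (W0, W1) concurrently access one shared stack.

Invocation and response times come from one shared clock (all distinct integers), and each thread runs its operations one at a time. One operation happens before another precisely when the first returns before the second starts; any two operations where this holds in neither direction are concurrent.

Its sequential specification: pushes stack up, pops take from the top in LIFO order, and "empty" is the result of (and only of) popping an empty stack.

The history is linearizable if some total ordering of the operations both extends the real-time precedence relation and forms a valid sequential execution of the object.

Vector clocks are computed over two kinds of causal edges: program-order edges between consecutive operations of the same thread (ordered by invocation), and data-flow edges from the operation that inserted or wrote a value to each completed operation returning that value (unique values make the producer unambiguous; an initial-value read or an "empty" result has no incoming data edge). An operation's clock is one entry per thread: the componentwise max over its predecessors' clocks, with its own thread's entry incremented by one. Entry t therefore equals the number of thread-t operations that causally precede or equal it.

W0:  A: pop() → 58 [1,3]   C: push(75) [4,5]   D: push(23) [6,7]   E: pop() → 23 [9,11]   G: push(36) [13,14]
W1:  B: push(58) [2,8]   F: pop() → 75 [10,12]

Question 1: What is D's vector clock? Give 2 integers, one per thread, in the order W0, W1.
(3, 1)

invoked at 2, B has no predecessors; its own W1 bump gives (0, 1)
A (invocation 1): componentwise max over VC(B)=(0, 1), +1 at W0, giving (1, 1)
C (invocation 4): componentwise max over VC(A)=(1, 1), +1 at W0, giving (2, 1)
F (invocation 10): componentwise max over VC(B)=(0, 1), VC(C)=(2, 1), +1 at W1, giving (2, 2)
D (invocation 6): componentwise max over VC(C)=(2, 1), +1 at W0, giving (3, 1)
E (invocation 9): componentwise max over VC(D)=(3, 1), +1 at W0, giving (4, 1)
G (invocation 13): componentwise max over VC(E)=(4, 1), +1 at W0, giving (5, 1)
target: VC(D) = (3, 1)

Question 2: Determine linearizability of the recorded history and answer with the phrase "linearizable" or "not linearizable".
linearizable

one valid linearization: B, A, C, D, E, F, G
1. B push(58), leaving stack <58>
2. A pop() → 58, leaving stack <>
3. C push(75), leaving stack <75>
4. D push(23), leaving stack <75,23>
5. E pop() → 23, leaving stack <75>
6. F pop() → 75, leaving stack <>
7. G push(36), leaving stack <36>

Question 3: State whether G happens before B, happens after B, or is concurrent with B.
after

G spans [13,14], B spans [2,8]
resp(B)=8 < inv(G)=13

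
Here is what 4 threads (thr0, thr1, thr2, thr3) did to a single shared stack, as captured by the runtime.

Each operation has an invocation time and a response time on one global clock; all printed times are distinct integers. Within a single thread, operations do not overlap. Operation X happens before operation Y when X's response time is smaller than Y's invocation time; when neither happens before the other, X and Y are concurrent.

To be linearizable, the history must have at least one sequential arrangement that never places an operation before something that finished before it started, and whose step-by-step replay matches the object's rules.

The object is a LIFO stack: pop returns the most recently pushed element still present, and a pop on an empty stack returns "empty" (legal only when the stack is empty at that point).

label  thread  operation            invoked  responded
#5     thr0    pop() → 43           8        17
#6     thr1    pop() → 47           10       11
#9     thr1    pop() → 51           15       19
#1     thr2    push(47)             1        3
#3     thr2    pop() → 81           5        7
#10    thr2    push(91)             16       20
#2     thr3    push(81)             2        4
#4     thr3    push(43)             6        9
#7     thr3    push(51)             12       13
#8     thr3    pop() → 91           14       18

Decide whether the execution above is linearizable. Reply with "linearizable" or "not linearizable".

a witness: #1, #2, #3, #4, #5, #6, #7, #9, #10, #8
1. #1 push(47), leaving stack <47>
2. #2 push(81), leaving stack <47,81>
3. #3 pop() → 81, leaving stack <47>
4. #4 push(43), leaving stack <47,43>
5. #5 pop() → 43, leaving stack <47>
6. #6 pop() → 47, leaving stack <>
7. #7 push(51), leaving stack <51>
8. #9 pop() → 51, leaving stack <>
9. #10 push(91), leaving stack <91>
10. #8 pop() → 91, leaving stack <>

linearizable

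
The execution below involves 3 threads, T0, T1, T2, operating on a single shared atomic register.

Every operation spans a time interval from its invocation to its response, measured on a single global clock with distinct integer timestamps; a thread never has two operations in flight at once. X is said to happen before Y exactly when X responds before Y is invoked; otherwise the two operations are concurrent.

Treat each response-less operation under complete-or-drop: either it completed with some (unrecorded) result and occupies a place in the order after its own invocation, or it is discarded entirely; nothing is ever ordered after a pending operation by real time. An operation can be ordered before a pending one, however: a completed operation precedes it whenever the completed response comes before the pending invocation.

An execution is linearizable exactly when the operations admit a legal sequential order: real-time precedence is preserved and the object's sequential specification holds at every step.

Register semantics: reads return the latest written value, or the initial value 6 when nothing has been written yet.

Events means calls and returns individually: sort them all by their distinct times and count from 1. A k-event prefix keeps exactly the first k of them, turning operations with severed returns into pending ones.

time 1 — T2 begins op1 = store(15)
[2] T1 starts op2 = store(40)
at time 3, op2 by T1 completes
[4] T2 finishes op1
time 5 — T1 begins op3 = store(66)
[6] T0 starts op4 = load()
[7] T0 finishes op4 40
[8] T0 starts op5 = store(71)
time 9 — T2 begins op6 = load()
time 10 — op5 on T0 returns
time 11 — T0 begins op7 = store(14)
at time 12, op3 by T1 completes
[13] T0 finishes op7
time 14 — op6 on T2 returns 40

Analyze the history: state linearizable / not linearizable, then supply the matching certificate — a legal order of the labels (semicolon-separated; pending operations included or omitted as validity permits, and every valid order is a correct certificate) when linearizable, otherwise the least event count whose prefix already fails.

step 1: op1 store(15) — value 15
step 2: op2 store(40) — value 40
step 3: op4 load() → 40 — value 40
step 4: op6 load() → 40 — value 40
step 5: op3 store(66) — value 66
step 6: op5 store(71) — value 71
step 7: op7 store(14) — value 14

linearizable — witness: op1; op2; op4; op6; op3; op5; op7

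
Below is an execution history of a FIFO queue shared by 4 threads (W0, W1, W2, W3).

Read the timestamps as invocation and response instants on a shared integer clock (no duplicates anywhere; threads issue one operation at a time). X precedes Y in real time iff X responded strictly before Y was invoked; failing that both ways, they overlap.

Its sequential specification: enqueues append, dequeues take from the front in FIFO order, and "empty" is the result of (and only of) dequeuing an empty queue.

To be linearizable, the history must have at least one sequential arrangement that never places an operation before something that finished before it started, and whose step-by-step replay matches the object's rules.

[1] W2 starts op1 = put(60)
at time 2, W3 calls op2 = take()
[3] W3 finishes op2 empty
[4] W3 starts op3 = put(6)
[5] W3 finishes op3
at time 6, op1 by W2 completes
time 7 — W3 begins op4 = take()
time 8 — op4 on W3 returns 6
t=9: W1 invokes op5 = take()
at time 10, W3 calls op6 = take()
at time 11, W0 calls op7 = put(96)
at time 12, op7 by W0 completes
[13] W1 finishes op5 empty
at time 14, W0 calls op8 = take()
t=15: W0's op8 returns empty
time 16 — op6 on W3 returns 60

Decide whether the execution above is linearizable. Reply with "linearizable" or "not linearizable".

not linearizable

already the first 15 events (up to op8's response at time 15) admit no linearization; the first 14 still do
6 orders of the 7 completed FIFO queue ops respect real time; none is legal
every completion of the 1 pending operation (op6) was checked; none linearizes
take op1, op2, op3, op4, op5, op7, op8 (pending dropped): step 2 already fails, because op2 take() → empty cannot occur there
take op1, op2, op3, op4, op7, op5, op8 (pending dropped): step 2 already fails, because op2 take() → empty cannot occur there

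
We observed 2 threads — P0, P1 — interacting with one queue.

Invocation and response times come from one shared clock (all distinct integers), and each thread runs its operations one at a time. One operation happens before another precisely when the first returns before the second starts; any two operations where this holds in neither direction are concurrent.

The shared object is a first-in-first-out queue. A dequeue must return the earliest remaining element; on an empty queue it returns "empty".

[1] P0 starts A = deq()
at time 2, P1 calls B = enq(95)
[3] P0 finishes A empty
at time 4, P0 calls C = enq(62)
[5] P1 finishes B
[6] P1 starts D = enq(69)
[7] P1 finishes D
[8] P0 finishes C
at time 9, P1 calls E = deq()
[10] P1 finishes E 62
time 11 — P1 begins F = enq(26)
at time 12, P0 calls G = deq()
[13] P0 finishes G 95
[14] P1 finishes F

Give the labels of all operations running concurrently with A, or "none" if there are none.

concurrent with A ([1,3]): every op whose interval crosses 1..3
B [2,5]: concurrent
C [4,8]: after
D [6,7]: after
E [9,10]: after
F [11,14]: after
G [12,13]: after

B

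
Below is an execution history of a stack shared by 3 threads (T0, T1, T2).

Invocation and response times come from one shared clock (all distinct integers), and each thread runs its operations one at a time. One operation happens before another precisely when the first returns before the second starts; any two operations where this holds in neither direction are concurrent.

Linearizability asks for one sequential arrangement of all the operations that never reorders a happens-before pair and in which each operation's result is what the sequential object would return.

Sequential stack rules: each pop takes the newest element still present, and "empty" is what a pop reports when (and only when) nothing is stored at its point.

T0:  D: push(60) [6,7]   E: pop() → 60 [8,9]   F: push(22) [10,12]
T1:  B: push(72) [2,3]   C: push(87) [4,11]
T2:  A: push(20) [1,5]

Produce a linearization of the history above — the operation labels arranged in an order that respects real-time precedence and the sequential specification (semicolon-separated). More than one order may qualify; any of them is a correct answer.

A; B; C; D; E; F

after step 1 (A push(20)): stack <20>
after step 2 (B push(72)): stack <20,72>
after step 3 (C push(87)): stack <20,72,87>
after step 4 (D push(60)): stack <20,72,87,60>
after step 5 (E pop() → 60): stack <20,72,87>
after step 6 (F push(22)): stack <20,72,87,22>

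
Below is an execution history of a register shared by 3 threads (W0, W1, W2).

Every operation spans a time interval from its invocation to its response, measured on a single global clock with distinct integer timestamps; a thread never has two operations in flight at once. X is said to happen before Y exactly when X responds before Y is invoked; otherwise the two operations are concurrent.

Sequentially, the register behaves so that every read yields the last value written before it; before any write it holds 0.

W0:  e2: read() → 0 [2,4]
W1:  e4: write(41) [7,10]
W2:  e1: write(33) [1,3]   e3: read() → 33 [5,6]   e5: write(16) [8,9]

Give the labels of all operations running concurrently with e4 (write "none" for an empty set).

e4 runs from 7 to 10; window-overlapping ops are concurrent
e1 [1,3]: before
e2 [2,4]: before
e3 [5,6]: before
e5 [8,9]: concurrent

e5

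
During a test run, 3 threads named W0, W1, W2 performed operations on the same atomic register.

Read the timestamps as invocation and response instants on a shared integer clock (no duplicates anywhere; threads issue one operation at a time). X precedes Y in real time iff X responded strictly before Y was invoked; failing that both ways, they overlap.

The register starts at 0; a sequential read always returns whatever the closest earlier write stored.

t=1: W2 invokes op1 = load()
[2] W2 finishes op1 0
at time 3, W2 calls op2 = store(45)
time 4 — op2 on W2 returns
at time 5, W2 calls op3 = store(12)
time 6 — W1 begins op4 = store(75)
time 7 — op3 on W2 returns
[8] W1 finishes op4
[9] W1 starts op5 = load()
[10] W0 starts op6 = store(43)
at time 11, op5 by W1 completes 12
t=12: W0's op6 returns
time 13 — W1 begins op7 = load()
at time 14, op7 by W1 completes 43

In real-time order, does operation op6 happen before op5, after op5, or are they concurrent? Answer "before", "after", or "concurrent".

concurrent

op6 spans [10,12], op5 spans [9,11]
the intervals overlap in both directions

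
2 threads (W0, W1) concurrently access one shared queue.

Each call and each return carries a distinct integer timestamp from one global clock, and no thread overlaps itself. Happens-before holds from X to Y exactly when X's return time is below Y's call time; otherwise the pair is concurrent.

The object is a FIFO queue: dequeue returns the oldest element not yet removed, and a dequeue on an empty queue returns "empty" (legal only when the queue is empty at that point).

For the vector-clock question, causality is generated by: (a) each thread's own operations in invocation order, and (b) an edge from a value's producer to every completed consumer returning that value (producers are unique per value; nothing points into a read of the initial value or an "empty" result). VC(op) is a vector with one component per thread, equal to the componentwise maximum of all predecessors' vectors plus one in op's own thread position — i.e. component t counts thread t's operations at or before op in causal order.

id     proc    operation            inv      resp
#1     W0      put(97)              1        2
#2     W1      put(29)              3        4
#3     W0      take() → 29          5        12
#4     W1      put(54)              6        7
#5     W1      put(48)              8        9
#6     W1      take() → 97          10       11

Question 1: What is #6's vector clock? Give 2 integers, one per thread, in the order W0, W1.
no predecessors for #2 (invoked 3): W1 increments from zero → (0, 1)
no predecessors for #1 (invoked 1): W0 increments from zero → (1, 0)
#4, invoked 6, takes VC(#2)=(0, 1) under max, adds 1 for W1 → (0, 2)
#5, invoked 8, takes VC(#4)=(0, 2) under max, adds 1 for W1 → (0, 3)
#3, invoked 5, takes VC(#1)=(1, 0), VC(#2)=(0, 1) under max, adds 1 for W0 → (2, 1)
#6, invoked 10, takes VC(#1)=(1, 0), VC(#5)=(0, 3) under max, adds 1 for W1 → (1, 4)
target: VC(#6) = (1, 4)

(1, 4)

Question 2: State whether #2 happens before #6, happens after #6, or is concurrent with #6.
#2 spans [3,4], #6 spans [10,11]
resp(#2)=4 < inv(#6)=10

before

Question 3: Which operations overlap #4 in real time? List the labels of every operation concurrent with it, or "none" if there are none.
#4 spans [6,7]; an op avoiding the whole window 6..7 is ordered, any other is concurrent
#1 [1,2]: before
#2 [3,4]: before
#3 [5,12]: concurrent
#5 [8,9]: after
#6 [10,11]: after

#3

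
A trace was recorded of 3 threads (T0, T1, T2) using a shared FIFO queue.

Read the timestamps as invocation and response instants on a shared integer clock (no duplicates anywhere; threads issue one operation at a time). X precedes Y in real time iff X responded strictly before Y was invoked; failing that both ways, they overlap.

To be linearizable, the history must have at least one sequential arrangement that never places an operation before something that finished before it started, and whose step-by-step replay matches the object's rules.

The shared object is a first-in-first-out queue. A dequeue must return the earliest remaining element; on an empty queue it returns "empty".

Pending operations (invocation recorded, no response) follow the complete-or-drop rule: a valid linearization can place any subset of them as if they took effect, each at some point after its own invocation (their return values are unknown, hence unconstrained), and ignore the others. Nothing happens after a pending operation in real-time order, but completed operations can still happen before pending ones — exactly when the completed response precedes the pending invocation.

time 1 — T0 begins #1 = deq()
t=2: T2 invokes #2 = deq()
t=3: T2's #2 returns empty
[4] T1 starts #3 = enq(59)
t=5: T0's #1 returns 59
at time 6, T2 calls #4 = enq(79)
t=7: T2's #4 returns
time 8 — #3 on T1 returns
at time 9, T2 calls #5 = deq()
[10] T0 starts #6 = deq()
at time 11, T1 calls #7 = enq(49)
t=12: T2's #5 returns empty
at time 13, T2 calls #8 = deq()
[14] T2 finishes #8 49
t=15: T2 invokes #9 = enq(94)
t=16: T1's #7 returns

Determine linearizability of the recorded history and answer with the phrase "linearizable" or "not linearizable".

one valid linearization: #2, #3, #1, #4, #6, #5, #7, #8
1. #2 deq() → empty, leaving queue <>
2. #3 enq(59), leaving queue <59>
3. #1 deq() → 59, leaving queue <>
4. #4 enq(79), leaving queue <79>
5. #6 deq() (pending, included), leaving queue <>
6. #5 deq() → empty, leaving queue <>
7. #7 enq(49), leaving queue <49>
8. #8 deq() → 49, leaving queue <>

linearizable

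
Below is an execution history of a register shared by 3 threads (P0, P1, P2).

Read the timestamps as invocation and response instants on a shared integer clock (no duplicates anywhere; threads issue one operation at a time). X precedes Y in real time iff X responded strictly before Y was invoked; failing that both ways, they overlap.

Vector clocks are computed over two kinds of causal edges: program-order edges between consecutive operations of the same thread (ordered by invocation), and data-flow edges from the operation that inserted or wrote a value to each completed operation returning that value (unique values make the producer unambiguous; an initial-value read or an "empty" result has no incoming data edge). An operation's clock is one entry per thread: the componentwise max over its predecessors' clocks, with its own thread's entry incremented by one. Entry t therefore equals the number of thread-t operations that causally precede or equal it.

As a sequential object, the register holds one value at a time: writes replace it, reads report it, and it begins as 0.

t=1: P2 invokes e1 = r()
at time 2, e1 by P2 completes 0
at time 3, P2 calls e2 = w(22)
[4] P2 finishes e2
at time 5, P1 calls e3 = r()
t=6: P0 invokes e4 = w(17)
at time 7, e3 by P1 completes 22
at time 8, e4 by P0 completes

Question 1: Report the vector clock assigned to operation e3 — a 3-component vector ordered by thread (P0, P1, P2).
(0, 1, 2)

e1, invoked 1, has no incoming edges; only P2's bump applies → (0, 0, 1)
e4, invoked 6, has no incoming edges; only P0's bump applies → (1, 0, 0)
e2 (invocation 3): componentwise max over VC(e1)=(0, 0, 1), +1 at P2, giving (0, 0, 2)
e3 (invocation 5): componentwise max over VC(e2)=(0, 0, 2), +1 at P1, giving (0, 1, 2)
target: VC(e3) = (0, 1, 2)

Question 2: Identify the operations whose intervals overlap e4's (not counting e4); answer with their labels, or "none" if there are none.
e3

overlap test against e4 [6,8]: concurrent iff the interval meets 6..8
e1 [1,2]: before
e2 [3,4]: before
e3 [5,7]: concurrent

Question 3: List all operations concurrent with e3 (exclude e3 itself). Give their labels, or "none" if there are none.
e4

e3 runs from 5 to 7; window-overlapping ops are concurrent
e1 [1,2]: before
e2 [3,4]: before
e4 [6,8]: concurrent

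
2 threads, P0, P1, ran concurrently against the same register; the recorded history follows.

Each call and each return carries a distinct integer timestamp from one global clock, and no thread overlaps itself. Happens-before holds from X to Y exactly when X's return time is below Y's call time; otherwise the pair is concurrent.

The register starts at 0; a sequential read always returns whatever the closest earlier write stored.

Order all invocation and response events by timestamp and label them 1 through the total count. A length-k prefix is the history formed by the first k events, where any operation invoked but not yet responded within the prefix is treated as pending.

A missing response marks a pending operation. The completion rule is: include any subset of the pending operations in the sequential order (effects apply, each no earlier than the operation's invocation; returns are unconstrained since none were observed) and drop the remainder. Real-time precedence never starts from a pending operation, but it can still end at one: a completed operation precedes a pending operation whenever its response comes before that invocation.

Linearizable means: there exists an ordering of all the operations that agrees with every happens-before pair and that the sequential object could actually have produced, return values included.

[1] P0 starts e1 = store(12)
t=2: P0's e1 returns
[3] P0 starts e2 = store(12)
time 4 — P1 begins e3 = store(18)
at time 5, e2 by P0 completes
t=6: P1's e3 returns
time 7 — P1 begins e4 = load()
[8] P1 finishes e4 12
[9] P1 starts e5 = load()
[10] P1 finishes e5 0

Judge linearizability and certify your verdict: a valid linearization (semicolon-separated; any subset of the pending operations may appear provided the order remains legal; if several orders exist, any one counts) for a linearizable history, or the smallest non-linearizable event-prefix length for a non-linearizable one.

not linearizable — minimal violating prefix: 10 events

through event 9 a valid linearization exists; event 10 (e5 responding at time 10) ends that
5 completed operations, 2 real-time-consistent orders — every register replay fails
sample order e1, e2, e3, e4, e5 stalls at step 4 — e4 load() → 12 has no legal effect
sample order e1, e3, e2, e4, e5 stalls at step 5 — e5 load() → 0 has no legal effect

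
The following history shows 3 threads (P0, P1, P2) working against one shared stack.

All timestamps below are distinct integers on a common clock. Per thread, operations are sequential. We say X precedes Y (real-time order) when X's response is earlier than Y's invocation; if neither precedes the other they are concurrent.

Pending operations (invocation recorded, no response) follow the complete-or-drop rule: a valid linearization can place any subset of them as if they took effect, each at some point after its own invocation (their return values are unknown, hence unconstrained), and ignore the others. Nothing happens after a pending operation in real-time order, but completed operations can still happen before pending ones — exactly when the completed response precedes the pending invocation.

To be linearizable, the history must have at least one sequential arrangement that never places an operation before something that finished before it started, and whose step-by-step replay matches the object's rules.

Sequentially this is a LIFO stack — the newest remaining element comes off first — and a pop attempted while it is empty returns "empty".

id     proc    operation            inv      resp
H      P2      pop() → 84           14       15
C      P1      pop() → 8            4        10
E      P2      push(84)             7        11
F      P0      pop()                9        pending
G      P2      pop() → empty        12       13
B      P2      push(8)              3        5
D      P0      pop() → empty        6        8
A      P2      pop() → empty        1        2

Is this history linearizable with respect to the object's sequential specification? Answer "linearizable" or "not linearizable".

already the first 15 events (up to H's response at time 15) admit no linearization; the first 14 still do
all 8 real-time-respecting orders fail — 7 completed stack operations, no legal replay
completion choices over the 1 pending operation (F) were checked; none helps
one such order, A, B, C, D, E, G, H (pending dropped), breaks at step 6 where G pop() → empty is illegal
one such order, A, B, C, E, D, G, H (pending dropped), breaks at step 5 where D pop() → empty is illegal

not linearizable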